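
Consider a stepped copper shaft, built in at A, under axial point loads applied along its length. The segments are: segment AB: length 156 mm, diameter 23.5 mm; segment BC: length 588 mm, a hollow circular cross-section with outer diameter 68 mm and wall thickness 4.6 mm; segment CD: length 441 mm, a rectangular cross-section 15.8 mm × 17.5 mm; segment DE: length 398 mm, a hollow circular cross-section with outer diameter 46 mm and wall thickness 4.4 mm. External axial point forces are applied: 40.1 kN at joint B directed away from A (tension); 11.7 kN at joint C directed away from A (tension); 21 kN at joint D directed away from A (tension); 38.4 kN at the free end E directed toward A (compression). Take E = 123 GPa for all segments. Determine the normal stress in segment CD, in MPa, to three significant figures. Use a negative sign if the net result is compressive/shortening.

-62.9 MPa

Internal axial forces (sectioning from the free end, tension +): N_DE = -38.4 kN, N_CD = -17.4 kN, N_BC = -5.7 kN, N_AB = 34.4 kN.
A_CD = 276.5 mm².
σ_CD = N_CD/A_CD = -17400/276.5 = -62.93 MPa.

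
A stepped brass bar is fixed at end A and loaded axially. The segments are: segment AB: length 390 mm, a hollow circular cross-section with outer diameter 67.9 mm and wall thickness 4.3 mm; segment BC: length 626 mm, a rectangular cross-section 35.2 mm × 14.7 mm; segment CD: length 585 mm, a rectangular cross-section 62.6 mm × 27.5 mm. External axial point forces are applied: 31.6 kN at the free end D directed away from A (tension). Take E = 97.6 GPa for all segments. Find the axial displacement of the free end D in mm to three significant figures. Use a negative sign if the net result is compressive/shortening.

0.649 mm

Internal axial forces (sectioning from the free end, tension +): N_CD = 31.6 kN, N_BC = 31.6 kN, N_AB = 31.6 kN.
A_AB = 859.2 mm².
A_BC = 517.4 mm².
A_CD = 1722 mm².
δ_AB = 31600·390/(859.2·97600) = 0.147 mm
δ_BC = 31600·626/(517.4·97600) = 0.3917 mm
δ_CD = 31600·585/(1722·97600) = 0.11 mm
δ = Σδ_i = 0.6487 mm.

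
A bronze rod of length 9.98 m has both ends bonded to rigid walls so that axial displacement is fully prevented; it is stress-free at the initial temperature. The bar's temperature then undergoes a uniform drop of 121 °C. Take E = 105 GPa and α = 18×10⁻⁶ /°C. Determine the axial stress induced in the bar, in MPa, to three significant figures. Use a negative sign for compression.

Free thermal expansion αLΔT = 18e-6 · 9980 · -121 = -21.74 mm.
The walls impose strain ε = −(-21.74)/9980 = 2.1780e-03; σ = Eε = 105000 · 2.1780e-03 = 228.7 MPa.

229 MPa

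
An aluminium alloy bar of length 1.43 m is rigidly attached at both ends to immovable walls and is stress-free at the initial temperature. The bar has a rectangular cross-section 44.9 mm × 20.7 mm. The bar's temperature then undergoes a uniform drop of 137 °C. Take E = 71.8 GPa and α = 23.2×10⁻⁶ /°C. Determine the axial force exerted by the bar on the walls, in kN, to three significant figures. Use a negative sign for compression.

Free thermal expansion αLΔT = 23.2e-6 · 1430 · -137 = -4.545 mm.
The walls impose strain ε = −(-4.545)/1430 = 3.1784e-03; σ = Eε = 71800 · 3.1784e-03 = 228.2 MPa.
Wall reaction R = σ·A = 228.2·929.4 = 212100 N = 212.1 kN.

212 kN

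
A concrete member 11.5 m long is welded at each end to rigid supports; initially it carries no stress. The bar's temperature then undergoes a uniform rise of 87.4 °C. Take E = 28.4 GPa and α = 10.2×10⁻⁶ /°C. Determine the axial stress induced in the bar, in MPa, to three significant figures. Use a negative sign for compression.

Free thermal expansion αLΔT = 10.2e-6 · 11500 · 87.4 = 10.25 mm.
The walls impose strain ε = −(10.25)/11500 = -8.9148e-04; σ = Eε = 28400 · -8.9148e-04 = -25.32 MPa.

-25.3 MPa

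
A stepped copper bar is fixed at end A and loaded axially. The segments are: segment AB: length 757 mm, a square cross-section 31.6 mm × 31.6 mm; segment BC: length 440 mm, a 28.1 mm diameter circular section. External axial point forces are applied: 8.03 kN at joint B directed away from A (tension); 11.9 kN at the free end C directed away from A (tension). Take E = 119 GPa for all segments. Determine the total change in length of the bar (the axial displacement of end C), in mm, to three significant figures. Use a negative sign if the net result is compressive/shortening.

Internal axial forces (sectioning from the free end, tension +): N_BC = 11.9 kN, N_AB = 19.93 kN.
A_AB = 998.6 mm².
A_BC = 620.2 mm².
δ_AB = 19930·757/(998.6·119000) = 0.127 mm
δ_BC = 11900·440/(620.2·119000) = 0.07095 mm
δ = Σδ_i = 0.1979 mm.

0.198 mm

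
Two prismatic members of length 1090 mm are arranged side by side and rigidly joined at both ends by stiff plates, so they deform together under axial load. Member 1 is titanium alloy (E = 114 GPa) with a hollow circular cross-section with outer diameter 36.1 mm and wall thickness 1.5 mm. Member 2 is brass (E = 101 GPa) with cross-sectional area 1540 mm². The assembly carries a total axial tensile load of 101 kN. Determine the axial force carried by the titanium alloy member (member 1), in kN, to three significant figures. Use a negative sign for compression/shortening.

10.8 kN

A_1 = 163 mm².
Equal strain + equilibrium ⇒ each member carries load in proportion to AE: A₁E₁ = 18590000 N, A₂E₂ = 155500000 N, ΣAE = 174100000 N.
F₁ = P·A₁E₁/ΣAE = 101000·18590000/174100000 = 10780 N.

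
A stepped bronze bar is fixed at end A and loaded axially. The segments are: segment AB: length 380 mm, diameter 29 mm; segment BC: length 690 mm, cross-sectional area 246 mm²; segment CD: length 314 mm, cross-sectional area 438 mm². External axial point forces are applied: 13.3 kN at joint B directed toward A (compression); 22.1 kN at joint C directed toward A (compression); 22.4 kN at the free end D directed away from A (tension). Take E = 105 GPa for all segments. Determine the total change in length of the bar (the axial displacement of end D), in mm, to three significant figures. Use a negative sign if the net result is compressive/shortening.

0.0897 mm

Internal axial forces (sectioning from the free end, tension +): N_CD = 22.4 kN, N_BC = 0.3 kN, N_AB = -13 kN.
A_AB = 660.5 mm².
δ_AB = -13000·380/(660.5·105000) = -0.07123 mm
δ_BC = 300·690/(246·105000) = 0.008014 mm
δ_CD = 22400·314/(438·105000) = 0.1529 mm
δ = Σδ_i = 0.08972 mm.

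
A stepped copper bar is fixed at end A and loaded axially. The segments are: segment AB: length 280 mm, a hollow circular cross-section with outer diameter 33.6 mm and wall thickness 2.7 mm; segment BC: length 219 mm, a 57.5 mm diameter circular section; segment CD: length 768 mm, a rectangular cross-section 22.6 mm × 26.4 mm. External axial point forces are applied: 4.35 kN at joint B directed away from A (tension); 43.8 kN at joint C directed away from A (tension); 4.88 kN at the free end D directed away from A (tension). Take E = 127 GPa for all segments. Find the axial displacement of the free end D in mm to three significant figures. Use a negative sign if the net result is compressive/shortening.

Internal axial forces (sectioning from the free end, tension +): N_CD = 4.88 kN, N_BC = 48.68 kN, N_AB = 53.03 kN.
A_AB = 262.1 mm².
A_BC = 2597 mm².
A_CD = 596.6 mm².
δ_AB = 53030·280/(262.1·127000) = 0.4461 mm
δ_BC = 48680·219/(2597·127000) = 0.03233 mm
δ_CD = 4880·768/(596.6·127000) = 0.04946 mm
δ = Σδ_i = 0.5279 mm.

0.528 mm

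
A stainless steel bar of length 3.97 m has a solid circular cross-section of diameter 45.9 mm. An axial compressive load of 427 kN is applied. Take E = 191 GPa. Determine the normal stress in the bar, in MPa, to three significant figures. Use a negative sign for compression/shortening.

-258 MPa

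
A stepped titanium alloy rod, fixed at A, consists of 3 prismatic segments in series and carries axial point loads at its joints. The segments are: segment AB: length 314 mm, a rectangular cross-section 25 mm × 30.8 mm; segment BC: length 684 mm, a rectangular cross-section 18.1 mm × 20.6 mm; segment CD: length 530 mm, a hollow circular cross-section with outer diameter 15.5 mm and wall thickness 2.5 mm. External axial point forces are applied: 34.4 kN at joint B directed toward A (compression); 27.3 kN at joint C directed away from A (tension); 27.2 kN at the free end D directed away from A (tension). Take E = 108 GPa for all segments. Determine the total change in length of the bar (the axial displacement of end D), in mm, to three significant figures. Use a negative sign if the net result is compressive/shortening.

Internal axial forces (sectioning from the free end, tension +): N_CD = 27.2 kN, N_BC = 54.5 kN, N_AB = 20.1 kN.
A_AB = 770 mm².
A_BC = 372.9 mm².
A_CD = 102.1 mm².
δ_AB = 20100·314/(770·108000) = 0.07589 mm
δ_BC = 54500·684/(372.9·108000) = 0.9257 mm
δ_CD = 27200·530/(102.1·108000) = 1.307 mm
δ = Σδ_i = 2.309 mm.

2.31 mm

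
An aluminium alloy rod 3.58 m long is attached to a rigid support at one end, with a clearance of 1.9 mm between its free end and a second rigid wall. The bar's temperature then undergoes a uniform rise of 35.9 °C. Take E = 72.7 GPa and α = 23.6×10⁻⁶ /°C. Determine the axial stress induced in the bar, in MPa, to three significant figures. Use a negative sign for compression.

-23.0 MPa

Free thermal expansion αLΔT = 23.6e-6 · 3580 · 35.9 = 3.033 mm.
The walls engage after the gap closes; constrained expansion = 3.033 − 1.9 = 1.133 mm.
The walls impose strain ε = −(1.133)/3580 = -3.1651e-04; σ = Eε = 72700 · -3.1651e-04 = -23.01 MPa.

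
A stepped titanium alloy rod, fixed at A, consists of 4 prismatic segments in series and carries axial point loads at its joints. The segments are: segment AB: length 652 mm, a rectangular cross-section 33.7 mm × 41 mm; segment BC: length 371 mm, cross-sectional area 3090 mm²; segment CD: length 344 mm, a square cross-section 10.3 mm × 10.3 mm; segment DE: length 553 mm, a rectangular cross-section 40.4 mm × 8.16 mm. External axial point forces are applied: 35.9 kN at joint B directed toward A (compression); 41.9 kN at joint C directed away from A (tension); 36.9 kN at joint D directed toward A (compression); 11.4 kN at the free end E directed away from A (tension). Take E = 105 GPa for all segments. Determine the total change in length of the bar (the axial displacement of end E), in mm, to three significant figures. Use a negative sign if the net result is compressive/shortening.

-0.674 mm

Internal axial forces (sectioning from the free end, tension +): N_DE = 11.4 kN, N_CD = -25.5 kN, N_BC = 16.4 kN, N_AB = -19.5 kN.
A_AB = 1382 mm².
A_CD = 106.1 mm².
A_DE = 329.7 mm².
δ_AB = -19500·652/(1382·105000) = -0.08764 mm
δ_BC = 16400·371/(3090·105000) = 0.01875 mm
δ_CD = -25500·344/(106.1·105000) = -0.7875 mm
δ_DE = 11400·553/(329.7·105000) = 0.1821 mm
δ = Σδ_i = -0.6742 mm.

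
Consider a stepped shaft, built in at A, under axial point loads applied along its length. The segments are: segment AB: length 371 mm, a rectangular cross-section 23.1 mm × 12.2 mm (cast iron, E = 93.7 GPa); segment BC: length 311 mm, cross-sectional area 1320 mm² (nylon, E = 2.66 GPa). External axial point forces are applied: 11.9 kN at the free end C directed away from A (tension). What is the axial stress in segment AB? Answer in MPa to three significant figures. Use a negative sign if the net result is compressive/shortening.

42.2 MPa

Internal axial forces (sectioning from the free end, tension +): N_BC = 11.9 kN, N_AB = 11.9 kN.
A_AB = 281.8 mm².
σ_AB = N_AB/A_AB = 11900/281.8 = 42.23 MPa.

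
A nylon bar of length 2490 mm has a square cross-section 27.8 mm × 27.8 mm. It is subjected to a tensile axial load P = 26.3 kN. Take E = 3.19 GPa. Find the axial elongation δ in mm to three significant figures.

26.6 mm

A = 772.8 mm².
δ_mech = NL/(AE) = 26300·2490/(772.8·3190) = 26.56 mm.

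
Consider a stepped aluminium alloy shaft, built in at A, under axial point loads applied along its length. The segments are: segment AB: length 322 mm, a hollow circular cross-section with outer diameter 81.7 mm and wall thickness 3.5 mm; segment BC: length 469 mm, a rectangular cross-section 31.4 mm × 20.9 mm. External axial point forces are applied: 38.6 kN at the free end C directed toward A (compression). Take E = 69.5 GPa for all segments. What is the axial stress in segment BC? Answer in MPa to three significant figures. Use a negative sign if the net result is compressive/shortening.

-58.8 MPa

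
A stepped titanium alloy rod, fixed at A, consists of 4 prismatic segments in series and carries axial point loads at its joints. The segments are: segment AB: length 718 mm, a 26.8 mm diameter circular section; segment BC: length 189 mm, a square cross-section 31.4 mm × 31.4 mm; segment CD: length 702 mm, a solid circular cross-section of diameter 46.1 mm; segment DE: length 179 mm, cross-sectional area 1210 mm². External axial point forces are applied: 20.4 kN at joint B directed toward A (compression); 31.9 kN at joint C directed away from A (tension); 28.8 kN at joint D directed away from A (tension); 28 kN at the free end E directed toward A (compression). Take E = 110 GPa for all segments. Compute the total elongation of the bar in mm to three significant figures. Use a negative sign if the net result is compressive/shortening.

0.165 mm

Internal axial forces (sectioning from the free end, tension +): N_DE = -28 kN, N_CD = 0.8 kN, N_BC = 32.7 kN, N_AB = 12.3 kN.
A_AB = 564.1 mm².
A_BC = 986 mm².
A_CD = 1669 mm².
δ_AB = 12300·718/(564.1·110000) = 0.1423 mm
δ_BC = 32700·189/(986·110000) = 0.05698 mm
δ_CD = 800·702/(1669·110000) = 0.003059 mm
δ_DE = -28000·179/(1210·110000) = -0.03766 mm
δ = Σδ_i = 0.1647 mm.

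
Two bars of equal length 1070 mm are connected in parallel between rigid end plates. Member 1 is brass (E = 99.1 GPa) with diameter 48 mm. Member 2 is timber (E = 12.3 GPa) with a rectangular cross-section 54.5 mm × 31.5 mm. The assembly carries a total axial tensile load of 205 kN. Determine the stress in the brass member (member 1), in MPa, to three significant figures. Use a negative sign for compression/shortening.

A_1 = 1810 mm².
A_2 = 1717 mm².
Equal strain + equilibrium ⇒ each member carries load in proportion to AE: A₁E₁ = 179300000 N, A₂E₂ = 21120000 N, ΣAE = 200400000 N.
σ₁ = P·E₁/ΣAE = 205000·99100/200400000 = 101.4 MPa.

101 MPa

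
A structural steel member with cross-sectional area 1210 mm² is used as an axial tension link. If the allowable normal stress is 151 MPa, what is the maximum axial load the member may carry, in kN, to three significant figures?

P_max = σ_allow · A = 151 · 1210 = 182700 N = 182.7 kN.

183 kN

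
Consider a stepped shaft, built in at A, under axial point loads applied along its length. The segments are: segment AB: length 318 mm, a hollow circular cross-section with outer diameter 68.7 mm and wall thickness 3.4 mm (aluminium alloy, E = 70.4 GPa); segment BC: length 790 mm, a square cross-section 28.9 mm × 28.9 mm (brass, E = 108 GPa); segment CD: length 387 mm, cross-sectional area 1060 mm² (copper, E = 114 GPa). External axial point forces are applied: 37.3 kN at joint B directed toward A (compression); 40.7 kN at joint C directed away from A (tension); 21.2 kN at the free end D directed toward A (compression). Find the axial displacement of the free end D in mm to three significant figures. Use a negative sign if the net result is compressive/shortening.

Internal axial forces (sectioning from the free end, tension +): N_CD = -21.2 kN, N_BC = 19.5 kN, N_AB = -17.8 kN.
A_AB = 697.5 mm².
A_BC = 835.2 mm².
δ_AB = -17800·318/(697.5·70400) = -0.1153 mm
δ_BC = 19500·790/(835.2·108000) = 0.1708 mm
δ_CD = -21200·387/(1060·114000) = -0.06789 mm
δ = Σδ_i = -0.01239 mm.

-0.0124 mm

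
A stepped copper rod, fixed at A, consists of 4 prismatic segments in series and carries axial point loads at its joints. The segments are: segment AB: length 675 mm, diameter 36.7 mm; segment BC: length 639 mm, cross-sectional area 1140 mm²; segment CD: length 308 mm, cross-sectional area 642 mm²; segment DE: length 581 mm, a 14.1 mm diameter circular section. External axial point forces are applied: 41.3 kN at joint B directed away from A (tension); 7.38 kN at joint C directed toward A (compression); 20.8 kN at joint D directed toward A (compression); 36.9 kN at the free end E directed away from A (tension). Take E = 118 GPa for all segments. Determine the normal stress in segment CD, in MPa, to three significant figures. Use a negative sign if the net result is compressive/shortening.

25.1 MPa

Internal axial forces (sectioning from the free end, tension +): N_DE = 36.9 kN, N_CD = 16.1 kN, N_BC = 8.72 kN, N_AB = 50.02 kN.
σ_CD = N_CD/A_CD = 16100/642 = 25.08 MPa.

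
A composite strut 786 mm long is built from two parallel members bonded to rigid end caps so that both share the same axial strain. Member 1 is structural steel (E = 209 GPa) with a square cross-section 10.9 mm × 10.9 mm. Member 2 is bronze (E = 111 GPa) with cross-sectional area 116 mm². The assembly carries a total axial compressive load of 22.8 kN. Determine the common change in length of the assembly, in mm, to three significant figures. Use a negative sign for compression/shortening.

-0.475 mm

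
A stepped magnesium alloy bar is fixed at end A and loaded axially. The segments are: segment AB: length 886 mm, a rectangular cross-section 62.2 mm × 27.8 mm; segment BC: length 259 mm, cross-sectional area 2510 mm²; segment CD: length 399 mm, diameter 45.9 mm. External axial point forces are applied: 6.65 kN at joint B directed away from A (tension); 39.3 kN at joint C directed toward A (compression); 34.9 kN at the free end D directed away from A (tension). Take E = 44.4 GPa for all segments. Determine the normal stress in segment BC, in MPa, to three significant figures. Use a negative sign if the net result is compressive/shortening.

Internal axial forces (sectioning from the free end, tension +): N_CD = 34.9 kN, N_BC = -4.4 kN, N_AB = 2.25 kN.
σ_BC = N_BC/A_BC = -4400/2510 = -1.753 MPa.

-1.75 MPa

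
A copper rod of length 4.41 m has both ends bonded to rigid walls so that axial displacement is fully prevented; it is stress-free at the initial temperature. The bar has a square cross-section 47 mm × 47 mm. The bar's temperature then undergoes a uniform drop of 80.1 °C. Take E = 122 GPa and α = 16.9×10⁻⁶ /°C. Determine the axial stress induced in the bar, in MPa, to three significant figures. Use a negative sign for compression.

Free thermal expansion αLΔT = 16.9e-6 · 4410 · -80.1 = -5.97 mm.
The walls impose strain ε = −(-5.97)/4410 = 1.3537e-03; σ = Eε = 122000 · 1.3537e-03 = 165.2 MPa.

165 MPa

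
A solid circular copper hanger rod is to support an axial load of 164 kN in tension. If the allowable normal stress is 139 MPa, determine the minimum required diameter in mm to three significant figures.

38.8 mm

Required area A ≥ P/σ_allow = 164000/139 = 1180 mm².
For a solid circular section, d ≥ √(4A/π) = 38.76 mm.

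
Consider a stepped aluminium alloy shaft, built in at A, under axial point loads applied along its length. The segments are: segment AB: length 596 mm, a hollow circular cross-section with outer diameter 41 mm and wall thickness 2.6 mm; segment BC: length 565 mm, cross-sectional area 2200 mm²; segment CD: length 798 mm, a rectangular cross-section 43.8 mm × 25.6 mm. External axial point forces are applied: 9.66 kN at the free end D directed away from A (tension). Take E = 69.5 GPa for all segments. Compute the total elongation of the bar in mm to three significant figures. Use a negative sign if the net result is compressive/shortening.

0.399 mm

Internal axial forces (sectioning from the free end, tension +): N_CD = 9.66 kN, N_BC = 9.66 kN, N_AB = 9.66 kN.
A_AB = 313.7 mm².
A_CD = 1121 mm².
δ_AB = 9660·596/(313.7·69500) = 0.2641 mm
δ_BC = 9660·565/(2200·69500) = 0.0357 mm
δ_CD = 9660·798/(1121·69500) = 0.09892 mm
δ = Σδ_i = 0.3987 mm.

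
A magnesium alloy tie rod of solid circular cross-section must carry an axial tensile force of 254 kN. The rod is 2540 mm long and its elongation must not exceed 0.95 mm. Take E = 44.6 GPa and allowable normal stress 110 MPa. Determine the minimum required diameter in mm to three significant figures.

Required area A ≥ P/σ_allow = 254000/110 = 2309 mm².
For a solid circular section, d ≥ √(4A/π) = 54.22 mm.
Elongation limit: A ≥ PL/(Eδ_allow) = 254000·2540/(44600·0.95) = 15230 mm² ⇒ d ≥ 139.2 mm.
The elongation limit governs.

139 mm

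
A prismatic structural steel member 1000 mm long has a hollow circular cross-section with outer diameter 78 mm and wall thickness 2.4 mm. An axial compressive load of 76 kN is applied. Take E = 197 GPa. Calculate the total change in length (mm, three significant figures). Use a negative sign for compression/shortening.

A = 570 mm².
δ_mech = NL/(AE) = -76000·1000/(570·197000) = -0.6768 mm.

-0.677 mm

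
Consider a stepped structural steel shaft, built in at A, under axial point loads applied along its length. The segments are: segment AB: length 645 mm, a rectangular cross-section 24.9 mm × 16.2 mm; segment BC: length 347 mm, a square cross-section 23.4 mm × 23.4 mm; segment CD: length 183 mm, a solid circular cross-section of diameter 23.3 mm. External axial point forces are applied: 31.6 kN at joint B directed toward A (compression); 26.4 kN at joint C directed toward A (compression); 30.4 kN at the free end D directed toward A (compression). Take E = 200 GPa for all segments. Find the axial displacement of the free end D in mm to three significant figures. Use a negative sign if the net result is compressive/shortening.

-0.952 mm

Internal axial forces (sectioning from the free end, tension +): N_CD = -30.4 kN, N_BC = -56.8 kN, N_AB = -88.4 kN.
A_AB = 403.4 mm².
A_BC = 547.6 mm².
A_CD = 426.4 mm².
δ_AB = -88400·645/(403.4·200000) = -0.7068 mm
δ_BC = -56800·347/(547.6·200000) = -0.18 mm
δ_CD = -30400·183/(426.4·200000) = -0.06524 mm
δ = Σδ_i = -0.952 mm.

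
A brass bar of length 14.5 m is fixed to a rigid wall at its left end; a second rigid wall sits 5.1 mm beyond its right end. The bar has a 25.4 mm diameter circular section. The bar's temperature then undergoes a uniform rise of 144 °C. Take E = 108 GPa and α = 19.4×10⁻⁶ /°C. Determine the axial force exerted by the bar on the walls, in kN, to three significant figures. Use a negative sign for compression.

Free thermal expansion αLΔT = 19.4e-6 · 14500 · 144 = 40.51 mm.
The walls engage after the gap closes; constrained expansion = 40.51 − 5.1 = 35.41 mm.
The walls impose strain ε = −(35.41)/14500 = -2.4419e-03; σ = Eε = 108000 · -2.4419e-03 = -263.7 MPa.
Wall reaction R = σ·A = -263.7·506.7 = -133600 N = -133.6 kN.

-134 kN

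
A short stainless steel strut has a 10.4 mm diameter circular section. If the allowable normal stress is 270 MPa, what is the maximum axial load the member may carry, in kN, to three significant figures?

22.9 kN

A = 84.95 mm².
P_max = σ_allow · A = 270 · 84.95 = 22940 N = 22.94 kN.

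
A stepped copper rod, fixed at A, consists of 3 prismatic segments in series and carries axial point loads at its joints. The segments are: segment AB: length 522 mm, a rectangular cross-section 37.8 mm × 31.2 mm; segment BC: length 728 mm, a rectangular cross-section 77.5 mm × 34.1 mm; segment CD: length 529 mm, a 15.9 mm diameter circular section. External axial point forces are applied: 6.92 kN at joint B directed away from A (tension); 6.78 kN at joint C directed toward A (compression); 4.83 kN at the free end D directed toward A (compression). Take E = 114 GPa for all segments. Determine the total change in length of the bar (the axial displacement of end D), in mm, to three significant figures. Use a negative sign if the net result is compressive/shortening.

-0.159 mm

Internal axial forces (sectioning from the free end, tension +): N_CD = -4.83 kN, N_BC = -11.61 kN, N_AB = -4.69 kN.
A_AB = 1179 mm².
A_BC = 2643 mm².
A_CD = 198.6 mm².
δ_AB = -4690·522/(1179·114000) = -0.01821 mm
δ_BC = -11610·728/(2643·114000) = -0.02805 mm
δ_CD = -4830·529/(198.6·114000) = -0.1129 mm
δ = Σδ_i = -0.1591 mm.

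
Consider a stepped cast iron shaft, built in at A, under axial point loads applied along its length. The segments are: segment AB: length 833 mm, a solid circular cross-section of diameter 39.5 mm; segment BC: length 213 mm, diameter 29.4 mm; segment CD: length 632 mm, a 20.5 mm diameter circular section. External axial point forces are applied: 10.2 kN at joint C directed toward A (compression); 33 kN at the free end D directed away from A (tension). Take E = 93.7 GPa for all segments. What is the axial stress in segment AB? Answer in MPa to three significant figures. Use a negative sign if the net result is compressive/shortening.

18.6 MPa

Internal axial forces (sectioning from the free end, tension +): N_CD = 33 kN, N_BC = 22.8 kN, N_AB = 22.8 kN.
A_AB = 1225 mm².
σ_AB = N_AB/A_AB = 22800/1225 = 18.61 MPa.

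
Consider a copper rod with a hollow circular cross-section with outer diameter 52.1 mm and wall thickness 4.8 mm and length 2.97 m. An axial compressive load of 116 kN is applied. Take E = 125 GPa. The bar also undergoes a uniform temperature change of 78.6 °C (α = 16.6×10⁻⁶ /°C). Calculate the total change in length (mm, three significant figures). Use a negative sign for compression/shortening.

0.0110 mm

A = 713.3 mm².
δ_mech = NL/(AE) = -116000·2970/(713.3·125000) = -3.864 mm.
δ_thermal = αLΔT = 16.6e-6·2970·78.6 = 3.875 mm.
δ = δ_mech + δ_thermal = 0.011 mm.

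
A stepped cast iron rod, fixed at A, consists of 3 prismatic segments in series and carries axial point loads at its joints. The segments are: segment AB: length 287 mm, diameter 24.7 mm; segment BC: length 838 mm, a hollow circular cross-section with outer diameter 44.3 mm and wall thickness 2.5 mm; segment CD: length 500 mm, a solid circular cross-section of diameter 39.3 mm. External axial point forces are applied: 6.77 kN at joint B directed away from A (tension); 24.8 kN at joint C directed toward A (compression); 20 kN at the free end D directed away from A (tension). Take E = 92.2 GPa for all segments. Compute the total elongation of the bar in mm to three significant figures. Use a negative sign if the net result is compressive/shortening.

Internal axial forces (sectioning from the free end, tension +): N_CD = 20 kN, N_BC = -4.8 kN, N_AB = 1.97 kN.
A_AB = 479.2 mm².
A_BC = 328.3 mm².
A_CD = 1213 mm².
δ_AB = 1970·287/(479.2·92200) = 0.0128 mm
δ_BC = -4800·838/(328.3·92200) = -0.1329 mm
δ_CD = 20000·500/(1213·92200) = 0.08941 mm
δ = Σδ_i = -0.03068 mm.

-0.0307 mm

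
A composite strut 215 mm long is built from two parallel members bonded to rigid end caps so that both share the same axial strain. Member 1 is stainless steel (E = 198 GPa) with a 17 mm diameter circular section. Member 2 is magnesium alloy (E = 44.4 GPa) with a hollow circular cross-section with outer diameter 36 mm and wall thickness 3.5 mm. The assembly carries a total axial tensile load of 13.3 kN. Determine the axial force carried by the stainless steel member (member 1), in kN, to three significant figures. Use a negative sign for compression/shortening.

9.83 kN

A_1 = 227 mm².
A_2 = 357.4 mm².
Equal strain + equilibrium ⇒ each member carries load in proportion to AE: A₁E₁ = 44940000 N, A₂E₂ = 15870000 N, ΣAE = 60810000 N.
F₁ = P·A₁E₁/ΣAE = 13300·44940000/60810000 = 9830 N.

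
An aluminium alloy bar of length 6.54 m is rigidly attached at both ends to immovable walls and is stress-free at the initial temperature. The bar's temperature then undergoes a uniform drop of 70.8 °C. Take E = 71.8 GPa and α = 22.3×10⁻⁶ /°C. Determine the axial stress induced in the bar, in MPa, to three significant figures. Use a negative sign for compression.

Free thermal expansion αLΔT = 22.3e-6 · 6540 · -70.8 = -10.33 mm.
The walls impose strain ε = −(-10.33)/6540 = 1.5788e-03; σ = Eε = 71800 · 1.5788e-03 = 113.4 MPa.

113 MPa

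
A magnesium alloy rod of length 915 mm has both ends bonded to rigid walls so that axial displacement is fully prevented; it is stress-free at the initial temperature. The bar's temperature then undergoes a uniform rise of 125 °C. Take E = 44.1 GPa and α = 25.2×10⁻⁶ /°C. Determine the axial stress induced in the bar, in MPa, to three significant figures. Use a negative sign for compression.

-139 MPa

Free thermal expansion αLΔT = 25.2e-6 · 915 · 125 = 2.882 mm.
The walls impose strain ε = −(2.882)/915 = -3.1500e-03; σ = Eε = 44100 · -3.1500e-03 = -138.9 MPa.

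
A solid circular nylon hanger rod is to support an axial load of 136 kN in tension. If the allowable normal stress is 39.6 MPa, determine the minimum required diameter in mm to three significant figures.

Required area A ≥ P/σ_allow = 136000/39.6 = 3434 mm².
For a solid circular section, d ≥ √(4A/π) = 66.13 mm.

66.1 mm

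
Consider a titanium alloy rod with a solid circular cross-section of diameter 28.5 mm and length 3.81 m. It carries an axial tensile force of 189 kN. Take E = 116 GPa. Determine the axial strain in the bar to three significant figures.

0.00255

A = 637.9 mm².
σ = N/A = 296.3 MPa; ε = σ/E = 296.3/116000 = 2.554e-03.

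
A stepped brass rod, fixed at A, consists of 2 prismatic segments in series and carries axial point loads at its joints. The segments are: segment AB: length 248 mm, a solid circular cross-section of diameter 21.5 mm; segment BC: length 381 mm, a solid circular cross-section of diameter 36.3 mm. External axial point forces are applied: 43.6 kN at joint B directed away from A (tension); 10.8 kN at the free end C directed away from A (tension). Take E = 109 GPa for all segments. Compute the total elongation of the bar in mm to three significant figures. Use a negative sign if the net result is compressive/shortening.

Internal axial forces (sectioning from the free end, tension +): N_BC = 10.8 kN, N_AB = 54.4 kN.
A_AB = 363.1 mm².
A_BC = 1035 mm².
δ_AB = 54400·248/(363.1·109000) = 0.3409 mm
δ_BC = 10800·381/(1035·109000) = 0.03648 mm
δ = Σδ_i = 0.3774 mm.

0.377 mm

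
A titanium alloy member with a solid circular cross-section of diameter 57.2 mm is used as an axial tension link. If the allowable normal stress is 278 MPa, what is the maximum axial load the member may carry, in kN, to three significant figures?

A = 2570 mm².
P_max = σ_allow · A = 278 · 2570 = 714400 N = 714.4 kN.

714 kN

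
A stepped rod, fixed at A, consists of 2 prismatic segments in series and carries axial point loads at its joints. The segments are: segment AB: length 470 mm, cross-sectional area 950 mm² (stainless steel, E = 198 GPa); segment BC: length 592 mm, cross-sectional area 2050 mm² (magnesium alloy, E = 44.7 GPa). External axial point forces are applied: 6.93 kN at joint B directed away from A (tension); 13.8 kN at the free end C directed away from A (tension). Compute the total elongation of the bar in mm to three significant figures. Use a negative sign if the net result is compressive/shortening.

Internal axial forces (sectioning from the free end, tension +): N_BC = 13.8 kN, N_AB = 20.73 kN.
δ_AB = 20730·470/(950·198000) = 0.0518 mm
δ_BC = 13800·592/(2050·44700) = 0.08915 mm
δ = Σδ_i = 0.141 mm.

0.141 mm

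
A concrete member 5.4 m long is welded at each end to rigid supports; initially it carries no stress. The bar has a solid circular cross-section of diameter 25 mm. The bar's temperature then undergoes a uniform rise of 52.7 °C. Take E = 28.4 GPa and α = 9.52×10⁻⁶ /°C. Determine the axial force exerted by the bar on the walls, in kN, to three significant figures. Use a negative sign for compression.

Free thermal expansion αLΔT = 9.52e-6 · 5400 · 52.7 = 2.709 mm.
The walls impose strain ε = −(2.709)/5400 = -5.0170e-04; σ = Eε = 28400 · -5.0170e-04 = -14.25 MPa.
Wall reaction R = σ·A = -14.25·490.9 = -6994 N = -6.994 kN.

-6.99 kN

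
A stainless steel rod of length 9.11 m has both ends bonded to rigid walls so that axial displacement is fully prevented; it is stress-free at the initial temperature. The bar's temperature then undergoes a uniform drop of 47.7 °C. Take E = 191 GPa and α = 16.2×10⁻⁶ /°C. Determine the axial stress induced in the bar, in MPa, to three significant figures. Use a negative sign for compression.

148 MPa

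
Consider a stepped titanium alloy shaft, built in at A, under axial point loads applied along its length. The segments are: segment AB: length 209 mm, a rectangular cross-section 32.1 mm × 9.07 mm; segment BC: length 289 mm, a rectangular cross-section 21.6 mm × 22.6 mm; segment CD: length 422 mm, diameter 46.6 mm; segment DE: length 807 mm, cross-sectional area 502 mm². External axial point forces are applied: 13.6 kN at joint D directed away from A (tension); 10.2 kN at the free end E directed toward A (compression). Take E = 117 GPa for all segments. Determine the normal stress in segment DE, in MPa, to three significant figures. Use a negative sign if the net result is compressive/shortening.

-20.3 MPa

Internal axial forces (sectioning from the free end, tension +): N_DE = -10.2 kN, N_CD = 3.4 kN, N_BC = 3.4 kN, N_AB = 3.4 kN.
σ_DE = N_DE/A_DE = -10200/502 = -20.32 MPa.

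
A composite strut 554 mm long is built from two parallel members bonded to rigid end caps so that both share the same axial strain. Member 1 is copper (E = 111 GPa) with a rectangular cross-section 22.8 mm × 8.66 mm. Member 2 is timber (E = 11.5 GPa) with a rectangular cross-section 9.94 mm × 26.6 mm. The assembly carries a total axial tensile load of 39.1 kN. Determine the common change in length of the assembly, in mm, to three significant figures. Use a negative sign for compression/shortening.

A_1 = 197.4 mm².
A_2 = 264.4 mm².
Equal strain + equilibrium ⇒ each member carries load in proportion to AE: A₁E₁ = 21920000 N, A₂E₂ = 3041000 N, ΣAE = 24960000 N.
δ = PL/ΣAE = 39100·554/24960000 = 0.8679 mm.

0.868 mm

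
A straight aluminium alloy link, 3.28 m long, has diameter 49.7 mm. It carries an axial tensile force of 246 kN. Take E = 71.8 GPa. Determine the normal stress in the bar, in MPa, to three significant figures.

127 MPa

A = 1940 mm².
σ = N/A = 246000/1940 = 126.8 MPa.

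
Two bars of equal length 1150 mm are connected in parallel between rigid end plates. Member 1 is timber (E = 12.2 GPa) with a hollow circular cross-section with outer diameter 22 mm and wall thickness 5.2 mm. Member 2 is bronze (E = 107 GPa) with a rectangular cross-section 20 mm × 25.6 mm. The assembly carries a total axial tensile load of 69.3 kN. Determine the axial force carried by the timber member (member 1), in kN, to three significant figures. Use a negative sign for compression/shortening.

3.99 kN

A_1 = 274.4 mm².
A_2 = 512 mm².
Equal strain + equilibrium ⇒ each member carries load in proportion to AE: A₁E₁ = 3348000 N, A₂E₂ = 54780000 N, ΣAE = 58130000 N.
F₁ = P·A₁E₁/ΣAE = 69300·3348000/58130000 = 3992 N.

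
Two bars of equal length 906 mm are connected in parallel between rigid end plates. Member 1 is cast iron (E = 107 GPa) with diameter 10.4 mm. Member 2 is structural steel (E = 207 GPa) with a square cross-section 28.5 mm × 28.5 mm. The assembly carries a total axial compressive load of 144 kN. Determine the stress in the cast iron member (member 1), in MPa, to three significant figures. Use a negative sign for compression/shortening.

-86.9 MPa

A_1 = 84.95 mm².
A_2 = 812.2 mm².
Equal strain + equilibrium ⇒ each member carries load in proportion to AE: A₁E₁ = 9090000 N, A₂E₂ = 168100000 N, ΣAE = 177200000 N.
σ₁ = P·E₁/ΣAE = -144000·107000/177200000 = -86.94 MPa.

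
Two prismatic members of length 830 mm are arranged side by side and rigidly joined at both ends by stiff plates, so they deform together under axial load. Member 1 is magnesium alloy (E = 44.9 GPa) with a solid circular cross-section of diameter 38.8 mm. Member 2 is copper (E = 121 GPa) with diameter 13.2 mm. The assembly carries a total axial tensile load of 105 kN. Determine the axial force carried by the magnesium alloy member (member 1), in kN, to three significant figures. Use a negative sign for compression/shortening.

80.0 kN

A_1 = 1182 mm².
A_2 = 136.8 mm².
Equal strain + equilibrium ⇒ each member carries load in proportion to AE: A₁E₁ = 53090000 N, A₂E₂ = 16560000 N, ΣAE = 69650000 N.
F₁ = P·A₁E₁/ΣAE = 105000·53090000/69650000 = 80040 N.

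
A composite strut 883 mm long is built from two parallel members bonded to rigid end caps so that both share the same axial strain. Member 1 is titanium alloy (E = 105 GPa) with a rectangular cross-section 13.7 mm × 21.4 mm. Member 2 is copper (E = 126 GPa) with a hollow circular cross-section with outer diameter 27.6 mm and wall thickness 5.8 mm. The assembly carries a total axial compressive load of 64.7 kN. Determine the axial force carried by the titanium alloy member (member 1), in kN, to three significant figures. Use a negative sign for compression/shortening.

A_1 = 293.2 mm².
A_2 = 397.2 mm².
Equal strain + equilibrium ⇒ each member carries load in proportion to AE: A₁E₁ = 30780000 N, A₂E₂ = 50050000 N, ΣAE = 80830000 N.
F₁ = P·A₁E₁/ΣAE = -64700·30780000/80830000 = -24640 N.

-24.6 kN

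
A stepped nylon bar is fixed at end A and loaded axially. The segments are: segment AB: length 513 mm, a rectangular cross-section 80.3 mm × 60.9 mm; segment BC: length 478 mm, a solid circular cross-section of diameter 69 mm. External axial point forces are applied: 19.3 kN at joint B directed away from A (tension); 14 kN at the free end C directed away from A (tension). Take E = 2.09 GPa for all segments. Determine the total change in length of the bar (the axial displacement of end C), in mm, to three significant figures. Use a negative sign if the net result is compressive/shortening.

Internal axial forces (sectioning from the free end, tension +): N_BC = 14 kN, N_AB = 33.3 kN.
A_AB = 4890 mm².
A_BC = 3739 mm².
δ_AB = 33300·513/(4890·2090) = 1.671 mm
δ_BC = 14000·478/(3739·2090) = 0.8563 mm
δ = Σδ_i = 2.528 mm.

2.53 mm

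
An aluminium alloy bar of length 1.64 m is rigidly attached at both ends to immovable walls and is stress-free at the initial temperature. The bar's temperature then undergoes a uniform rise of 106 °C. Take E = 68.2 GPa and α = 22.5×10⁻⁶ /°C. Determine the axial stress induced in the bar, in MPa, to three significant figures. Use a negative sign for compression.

-163 MPa

Free thermal expansion αLΔT = 22.5e-6 · 1640 · 106 = 3.911 mm.
The walls impose strain ε = −(3.911)/1640 = -2.3850e-03; σ = Eε = 68200 · -2.3850e-03 = -162.7 MPa.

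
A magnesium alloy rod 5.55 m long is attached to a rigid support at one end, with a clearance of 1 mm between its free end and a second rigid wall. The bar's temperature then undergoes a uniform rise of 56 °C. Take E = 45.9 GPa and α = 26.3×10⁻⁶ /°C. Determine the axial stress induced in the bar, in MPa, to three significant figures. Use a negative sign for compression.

-59.3 MPa

Free thermal expansion αLΔT = 26.3e-6 · 5550 · 56 = 8.174 mm.
The walls engage after the gap closes; constrained expansion = 8.174 − 1 = 7.174 mm.
The walls impose strain ε = −(7.174)/5550 = -1.2926e-03; σ = Eε = 45900 · -1.2926e-03 = -59.33 MPa.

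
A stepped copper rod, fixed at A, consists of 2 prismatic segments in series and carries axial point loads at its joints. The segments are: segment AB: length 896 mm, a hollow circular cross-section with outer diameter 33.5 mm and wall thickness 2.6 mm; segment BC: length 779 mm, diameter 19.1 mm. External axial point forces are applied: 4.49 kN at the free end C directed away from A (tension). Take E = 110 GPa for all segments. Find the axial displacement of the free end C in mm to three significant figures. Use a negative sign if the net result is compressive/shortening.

0.256 mm

Internal axial forces (sectioning from the free end, tension +): N_BC = 4.49 kN, N_AB = 4.49 kN.
A_AB = 252.4 mm².
A_BC = 286.5 mm².
δ_AB = 4490·896/(252.4·110000) = 0.1449 mm
δ_BC = 4490·779/(286.5·110000) = 0.111 mm
δ = Σδ_i = 0.2559 mm.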